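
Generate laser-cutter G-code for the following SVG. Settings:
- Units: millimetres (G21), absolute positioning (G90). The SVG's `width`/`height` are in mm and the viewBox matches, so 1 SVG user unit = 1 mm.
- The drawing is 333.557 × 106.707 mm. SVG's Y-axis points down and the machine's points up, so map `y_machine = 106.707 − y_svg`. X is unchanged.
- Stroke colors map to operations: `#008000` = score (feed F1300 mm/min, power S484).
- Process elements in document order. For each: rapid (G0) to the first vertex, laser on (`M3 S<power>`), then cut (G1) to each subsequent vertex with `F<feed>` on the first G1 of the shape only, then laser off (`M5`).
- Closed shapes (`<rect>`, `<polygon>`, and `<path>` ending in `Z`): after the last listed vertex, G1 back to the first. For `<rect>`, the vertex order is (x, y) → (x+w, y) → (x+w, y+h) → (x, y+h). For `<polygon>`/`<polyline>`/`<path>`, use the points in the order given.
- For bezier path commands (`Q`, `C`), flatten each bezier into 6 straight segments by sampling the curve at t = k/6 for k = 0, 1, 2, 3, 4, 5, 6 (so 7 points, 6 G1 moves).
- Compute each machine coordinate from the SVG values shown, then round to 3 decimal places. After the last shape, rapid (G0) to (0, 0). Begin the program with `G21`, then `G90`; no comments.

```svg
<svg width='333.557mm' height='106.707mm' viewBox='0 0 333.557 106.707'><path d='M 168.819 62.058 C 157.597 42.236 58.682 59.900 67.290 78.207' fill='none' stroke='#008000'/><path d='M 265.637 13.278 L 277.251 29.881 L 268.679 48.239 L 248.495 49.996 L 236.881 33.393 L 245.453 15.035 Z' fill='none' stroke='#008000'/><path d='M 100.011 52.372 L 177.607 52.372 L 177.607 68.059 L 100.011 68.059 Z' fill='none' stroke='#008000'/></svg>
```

1 u = 1 mm; y_m = 106.707 − y.

[1] `<path>` cubic bezier, #008000→score S484 F1300: (168.819,44.649) → (156.804,51.607) → (135.596,53.340) → (110.618,50.873) → (87.293,45.228) → (71.042,37.429) → (67.290,28.500)

[2] `<path>` regular polygon, #008000→score S484 F1300: (265.637,93.429) → (277.251,76.826) → (268.679,58.468) → (248.495,56.711) → (236.881,73.314) → (245.453,91.672) → (265.637,93.429) (closed)

[3] `<path>` rectangle, #008000→score S484 F1300: (100.011,54.335) → (177.607,54.335) → (177.607,38.648) → (100.011,38.648) → (100.011,54.335) (closed)

G21
G90
G0 X168.819 Y44.649
M3 S484
G1 X156.804 Y51.607 F1300
G1 X135.596 Y53.340
G1 X110.618 Y50.873
G1 X87.293 Y45.228
G1 X71.042 Y37.429
G1 X67.290 Y28.500
M5
G0 X265.637 Y93.429
M3 S484
G1 X277.251 Y76.826 F1300
G1 X268.679 Y58.468
G1 X248.495 Y56.711
G1 X236.881 Y73.314
G1 X245.453 Y91.672
G1 X265.637 Y93.429
M5
G0 X100.011 Y54.335
M3 S484
G1 X177.607 Y54.335 F1300
G1 X177.607 Y38.648
G1 X100.011 Y38.648
G1 X100.011 Y54.335
M5
G0 X0.000 Y0.000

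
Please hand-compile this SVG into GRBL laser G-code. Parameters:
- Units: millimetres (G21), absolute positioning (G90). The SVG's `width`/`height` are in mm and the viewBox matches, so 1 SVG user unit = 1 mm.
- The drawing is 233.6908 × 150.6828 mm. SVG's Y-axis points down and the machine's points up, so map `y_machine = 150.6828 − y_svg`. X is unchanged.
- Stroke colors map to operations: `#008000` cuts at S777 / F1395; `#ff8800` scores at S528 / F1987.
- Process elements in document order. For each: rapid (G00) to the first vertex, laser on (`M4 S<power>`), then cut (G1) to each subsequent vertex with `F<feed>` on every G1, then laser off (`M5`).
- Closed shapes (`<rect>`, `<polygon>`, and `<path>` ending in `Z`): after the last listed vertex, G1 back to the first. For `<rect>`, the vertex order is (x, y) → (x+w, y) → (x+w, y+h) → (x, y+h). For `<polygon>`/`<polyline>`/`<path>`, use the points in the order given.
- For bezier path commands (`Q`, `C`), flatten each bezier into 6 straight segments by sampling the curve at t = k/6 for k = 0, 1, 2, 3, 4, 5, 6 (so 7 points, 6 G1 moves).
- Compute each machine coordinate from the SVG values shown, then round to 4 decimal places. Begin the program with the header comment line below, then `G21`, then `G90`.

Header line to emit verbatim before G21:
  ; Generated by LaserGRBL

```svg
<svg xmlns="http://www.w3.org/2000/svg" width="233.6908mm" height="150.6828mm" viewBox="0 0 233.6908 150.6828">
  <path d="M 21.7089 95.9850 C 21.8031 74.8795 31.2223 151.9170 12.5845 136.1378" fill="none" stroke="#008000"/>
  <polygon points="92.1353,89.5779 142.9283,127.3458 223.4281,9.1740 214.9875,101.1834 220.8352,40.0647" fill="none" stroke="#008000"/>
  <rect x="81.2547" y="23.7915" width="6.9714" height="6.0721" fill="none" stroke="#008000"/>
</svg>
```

1 u = 1 mm; y_m = 150.6828 − y.

[1] `<path>` cubic bezier, #008000→cut S777 F1395: (21.7089,54.6978) → (22.3600,57.9560) → (23.5269,50.1615) → (24.1712,36.6188) → (23.2545,22.6321) → (19.7384,13.5061) → (12.5845,14.5450)

[2] `<polygon>` closed polygon, #008000→cut S777 F1395: (92.1353,61.1049) → (142.9283,23.3370) → (223.4281,141.5088) → (214.9875,49.4994) → (220.8352,110.6181) → (92.1353,61.1049) (closed)

[3] `<rect>` rectangle, #008000→cut S777 F1395: (81.2547,126.8913) → (88.2261,126.8913) → (88.2261,120.8192) → (81.2547,120.8192) → (81.2547,126.8913) (closed)

; Generated by LaserGRBL
G21
G90
G00 X21.7089 Y54.6978
M4 S777
G1 X22.3600 Y57.9560 F1395
G1 X23.5269 Y50.1615 F1395
G1 X24.1712 Y36.6188 F1395
G1 X23.2545 Y22.6321 F1395
G1 X19.7384 Y13.5061 F1395
G1 X12.5845 Y14.5450 F1395
M5
G00 X92.1353 Y61.1049
M4 S777
G1 X142.9283 Y23.3370 F1395
G1 X223.4281 Y141.5088 F1395
G1 X214.9875 Y49.4994 F1395
G1 X220.8352 Y110.6181 F1395
G1 X92.1353 Y61.1049 F1395
M5
G00 X81.2547 Y126.8913
M4 S777
G1 X88.2261 Y126.8913 F1395
G1 X88.2261 Y120.8192 F1395
G1 X81.2547 Y120.8192 F1395
G1 X81.2547 Y126.8913 F1395
M5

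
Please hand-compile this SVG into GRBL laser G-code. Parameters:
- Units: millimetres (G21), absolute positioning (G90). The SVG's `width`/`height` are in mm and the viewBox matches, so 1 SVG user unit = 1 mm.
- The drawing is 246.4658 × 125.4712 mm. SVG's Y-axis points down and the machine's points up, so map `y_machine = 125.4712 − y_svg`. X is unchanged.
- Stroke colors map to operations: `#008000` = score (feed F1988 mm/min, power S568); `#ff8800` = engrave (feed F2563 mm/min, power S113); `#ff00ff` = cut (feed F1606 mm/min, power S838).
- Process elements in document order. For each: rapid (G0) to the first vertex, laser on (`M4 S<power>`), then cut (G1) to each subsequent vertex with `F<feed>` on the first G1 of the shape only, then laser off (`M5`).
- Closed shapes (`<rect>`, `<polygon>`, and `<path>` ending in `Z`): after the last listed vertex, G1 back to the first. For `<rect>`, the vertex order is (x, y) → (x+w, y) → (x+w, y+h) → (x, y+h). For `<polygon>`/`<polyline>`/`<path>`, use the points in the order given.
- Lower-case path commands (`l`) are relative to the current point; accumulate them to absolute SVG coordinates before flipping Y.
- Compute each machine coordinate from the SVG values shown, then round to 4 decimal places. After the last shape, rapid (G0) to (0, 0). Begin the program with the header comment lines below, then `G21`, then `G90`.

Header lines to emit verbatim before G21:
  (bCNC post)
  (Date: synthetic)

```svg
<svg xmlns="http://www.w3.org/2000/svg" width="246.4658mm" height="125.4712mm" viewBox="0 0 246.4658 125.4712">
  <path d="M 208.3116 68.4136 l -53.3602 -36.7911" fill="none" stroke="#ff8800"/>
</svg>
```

Since the viewBox matches the mm dimensions, user units are millimetres directly. The only transform is the Y-flip y_m = 125.4712 − y_svg.

Shape 1 is a line segment drawn with `<path>`. Its stroke #ff8800 means engrave at S113, F2563. After flipping Y the toolpath is (208.3116,57.0576) → (154.9514,93.8487).

(bCNC post)
(Date: synthetic)
G21
G90
G0 X208.3116 Y57.0576
M4 S113
G1 X154.9514 Y93.8487 F2563
M5
G0 X0.0000 Y0.0000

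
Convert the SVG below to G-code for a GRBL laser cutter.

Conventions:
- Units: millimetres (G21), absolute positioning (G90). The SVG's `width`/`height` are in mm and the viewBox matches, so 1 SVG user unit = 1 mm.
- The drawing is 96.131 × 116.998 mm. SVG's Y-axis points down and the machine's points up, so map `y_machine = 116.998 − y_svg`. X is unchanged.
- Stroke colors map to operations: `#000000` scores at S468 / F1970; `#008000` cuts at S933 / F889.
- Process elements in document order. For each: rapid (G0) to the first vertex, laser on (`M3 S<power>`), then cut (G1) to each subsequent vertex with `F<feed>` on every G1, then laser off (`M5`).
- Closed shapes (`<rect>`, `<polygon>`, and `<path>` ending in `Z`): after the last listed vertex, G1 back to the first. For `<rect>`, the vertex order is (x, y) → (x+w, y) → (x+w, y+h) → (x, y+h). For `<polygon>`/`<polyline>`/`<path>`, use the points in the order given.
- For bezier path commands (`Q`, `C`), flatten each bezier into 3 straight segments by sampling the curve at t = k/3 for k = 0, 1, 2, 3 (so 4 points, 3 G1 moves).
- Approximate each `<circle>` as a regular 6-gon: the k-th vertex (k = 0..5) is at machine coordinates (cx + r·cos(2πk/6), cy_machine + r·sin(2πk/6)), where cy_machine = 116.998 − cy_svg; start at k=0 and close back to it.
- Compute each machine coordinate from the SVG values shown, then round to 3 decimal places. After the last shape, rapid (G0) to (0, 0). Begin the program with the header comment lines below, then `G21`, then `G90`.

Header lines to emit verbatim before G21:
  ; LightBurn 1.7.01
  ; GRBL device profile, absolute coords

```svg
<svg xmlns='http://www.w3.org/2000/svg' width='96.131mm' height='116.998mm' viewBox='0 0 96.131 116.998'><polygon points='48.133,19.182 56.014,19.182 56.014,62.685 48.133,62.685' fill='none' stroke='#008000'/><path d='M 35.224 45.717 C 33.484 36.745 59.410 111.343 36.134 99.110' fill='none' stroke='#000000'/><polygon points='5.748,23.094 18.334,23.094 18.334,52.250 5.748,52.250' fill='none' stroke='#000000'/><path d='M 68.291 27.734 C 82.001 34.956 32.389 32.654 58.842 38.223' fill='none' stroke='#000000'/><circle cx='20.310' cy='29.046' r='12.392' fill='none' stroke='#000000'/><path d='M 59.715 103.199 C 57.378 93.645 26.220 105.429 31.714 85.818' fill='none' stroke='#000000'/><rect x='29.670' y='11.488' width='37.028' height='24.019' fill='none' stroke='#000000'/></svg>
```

viewBox `0 0 96.131 116.998` with mm width/height → 1 unit = 1 mm. Flip: y_m = 116.998 − y_svg.

**Shape 1** — `<polygon>` rectangle, stroke `#008000` → cut (S933, F889). Machine vertices: (48.133,97.816) → (56.014,97.816) → (56.014,54.313) → (48.133,54.313) → (48.133,97.816). Closed: final G1 returns to the first vertex.

**Shape 2** — `<path>` cubic bezier, stroke `#000000` → score (S468, F1970). Control points (SVG): P0=(35.224,45.717), P1=(33.484,36.745), P2=(59.410,111.343), P3=(36.134,99.110); sampled at t=k/3. Machine vertices: (35.224,71.281) → (39.859,58.707) → (45.856,28.288) → (36.134,17.888). Open path.

**Shape 3** — `<polygon>` rectangle, stroke `#000000` → score (S468, F1970). Machine vertices: (5.748,93.904) → (18.334,93.904) → (18.334,64.748) → (5.748,64.748) → (5.748,93.904). Closed: final G1 returns to the first vertex.

**Shape 4** — `<path>` cubic bezier, stroke `#000000` → score (S468, F1970). Control points (SVG): P0=(68.291,27.734), P1=(82.001,34.956), P2=(32.389,32.654), P3=(58.842,38.223); sampled at t=k/3. Machine vertices: (68.291,89.264) → (66.056,84.572) → (52.582,82.365) → (58.842,78.775). Open path.

**Shape 5** — `<circle>` circle, stroke `#000000` → score (S468, F1970). Machine vertices: (32.702,87.952) → (26.506,98.684) → (14.114,98.684) → (7.918,87.952) → (14.114,77.220) → (26.506,77.220) → (32.702,87.952). Closed: final G1 returns to the first vertex.

**Shape 6** — `<path>` cubic bezier, stroke `#000000` → score (S468, F1970). Control points (SVG): P0=(59.715,103.199), P1=(57.378,93.645), P2=(26.220,105.429), P3=(31.714,85.818); sampled at t=k/3. Machine vertices: (59.715,13.799) → (50.196,18.193) → (36.012,20.081) → (31.714,31.180). Open path.

**Shape 7** — `<rect>` rectangle, stroke `#000000` → score (S468, F1970). Machine vertices: (29.670,105.510) → (66.698,105.510) → (66.698,81.491) → (29.670,81.491) → (29.670,105.510). Closed: final G1 returns to the first vertex.

; LightBurn 1.7.01
; GRBL device profile, absolute coords
G21
G90
G0 X48.133 Y97.816
M3 S933
G1 X56.014 Y97.816 F889
G1 X56.014 Y54.313 F889
G1 X48.133 Y54.313 F889
G1 X48.133 Y97.816 F889
M5
G0 X35.224 Y71.281
M3 S468
G1 X39.859 Y58.707 F1970
G1 X45.856 Y28.288 F1970
G1 X36.134 Y17.888 F1970
M5
G0 X5.748 Y93.904
M3 S468
G1 X18.334 Y93.904 F1970
G1 X18.334 Y64.748 F1970
G1 X5.748 Y64.748 F1970
G1 X5.748 Y93.904 F1970
M5
G0 X68.291 Y89.264
M3 S468
G1 X66.056 Y84.572 F1970
G1 X52.582 Y82.365 F1970
G1 X58.842 Y78.775 F1970
M5
G0 X32.702 Y87.952
M3 S468
G1 X26.506 Y98.684 F1970
G1 X14.114 Y98.684 F1970
G1 X7.918 Y87.952 F1970
G1 X14.114 Y77.220 F1970
G1 X26.506 Y77.220 F1970
G1 X32.702 Y87.952 F1970
M5
G0 X59.715 Y13.799
M3 S468
G1 X50.196 Y18.193 F1970
G1 X36.012 Y20.081 F1970
G1 X31.714 Y31.180 F1970
M5
G0 X29.670 Y105.510
M3 S468
G1 X66.698 Y105.510 F1970
G1 X66.698 Y81.491 F1970
G1 X29.670 Y81.491 F1970
G1 X29.670 Y105.510 F1970
M5
G0 X0.000 Y0.000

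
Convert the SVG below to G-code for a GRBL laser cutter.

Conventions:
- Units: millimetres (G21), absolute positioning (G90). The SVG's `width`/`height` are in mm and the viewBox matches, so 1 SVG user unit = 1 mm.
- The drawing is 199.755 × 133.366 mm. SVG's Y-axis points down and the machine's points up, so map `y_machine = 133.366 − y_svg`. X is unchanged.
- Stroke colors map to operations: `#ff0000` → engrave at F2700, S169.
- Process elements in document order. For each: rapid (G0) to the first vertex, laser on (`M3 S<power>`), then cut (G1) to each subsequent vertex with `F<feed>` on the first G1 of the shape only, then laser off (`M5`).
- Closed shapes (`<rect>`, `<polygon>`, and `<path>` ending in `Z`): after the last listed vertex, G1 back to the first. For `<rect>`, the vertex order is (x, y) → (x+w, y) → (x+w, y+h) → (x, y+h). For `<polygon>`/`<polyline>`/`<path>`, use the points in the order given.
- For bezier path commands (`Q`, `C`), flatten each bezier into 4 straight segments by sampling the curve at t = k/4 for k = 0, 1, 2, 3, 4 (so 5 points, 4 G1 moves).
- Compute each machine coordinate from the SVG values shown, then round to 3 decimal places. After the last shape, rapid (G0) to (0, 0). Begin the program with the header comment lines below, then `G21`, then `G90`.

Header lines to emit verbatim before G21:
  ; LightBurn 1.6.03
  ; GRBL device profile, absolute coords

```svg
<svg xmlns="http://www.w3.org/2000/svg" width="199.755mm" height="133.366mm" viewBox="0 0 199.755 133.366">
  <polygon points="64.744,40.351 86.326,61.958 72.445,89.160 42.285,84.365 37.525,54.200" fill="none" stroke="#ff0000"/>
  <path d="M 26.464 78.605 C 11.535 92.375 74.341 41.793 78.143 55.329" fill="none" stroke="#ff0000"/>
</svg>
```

; LightBurn 1.6.03
; GRBL device profile, absolute coords
G21
G90
G0 X64.744 Y93.015
M3 S169
G1 X86.326 Y71.408 F2700
G1 X72.445 Y44.206
G1 X42.285 Y49.001
G1 X37.525 Y79.166
G1 X64.744 Y93.015
M5
G0 X26.464 Y54.761
M3 S169
G1 X27.706 Y54.492 F2700
G1 X45.279 Y66.311
G1 X66.365 Y78.174
G1 X78.143 Y78.037
M5
G0 X0.000 Y0.000

Since the viewBox matches the mm dimensions, user units are millimetres directly. The only transform is the Y-flip y_m = 133.366 − y_svg.

Shape 1 is a regular polygon drawn with `<polygon>`. Its stroke #ff0000 means engrave at S169, F2700. After flipping Y the toolpath is (64.744,93.015) → (86.326,71.408) → (72.445,44.206) → (42.285,49.001) → (37.525,79.166) → (64.744,93.015), returning to the start.

Shape 2 is a cubic bezier drawn with `<path>`. Its stroke #ff0000 means engrave at S169, F2700. After flipping Y the toolpath is (26.464,54.761) → (27.706,54.492) → (45.279,66.311) → (66.365,78.174) → (78.143,78.037).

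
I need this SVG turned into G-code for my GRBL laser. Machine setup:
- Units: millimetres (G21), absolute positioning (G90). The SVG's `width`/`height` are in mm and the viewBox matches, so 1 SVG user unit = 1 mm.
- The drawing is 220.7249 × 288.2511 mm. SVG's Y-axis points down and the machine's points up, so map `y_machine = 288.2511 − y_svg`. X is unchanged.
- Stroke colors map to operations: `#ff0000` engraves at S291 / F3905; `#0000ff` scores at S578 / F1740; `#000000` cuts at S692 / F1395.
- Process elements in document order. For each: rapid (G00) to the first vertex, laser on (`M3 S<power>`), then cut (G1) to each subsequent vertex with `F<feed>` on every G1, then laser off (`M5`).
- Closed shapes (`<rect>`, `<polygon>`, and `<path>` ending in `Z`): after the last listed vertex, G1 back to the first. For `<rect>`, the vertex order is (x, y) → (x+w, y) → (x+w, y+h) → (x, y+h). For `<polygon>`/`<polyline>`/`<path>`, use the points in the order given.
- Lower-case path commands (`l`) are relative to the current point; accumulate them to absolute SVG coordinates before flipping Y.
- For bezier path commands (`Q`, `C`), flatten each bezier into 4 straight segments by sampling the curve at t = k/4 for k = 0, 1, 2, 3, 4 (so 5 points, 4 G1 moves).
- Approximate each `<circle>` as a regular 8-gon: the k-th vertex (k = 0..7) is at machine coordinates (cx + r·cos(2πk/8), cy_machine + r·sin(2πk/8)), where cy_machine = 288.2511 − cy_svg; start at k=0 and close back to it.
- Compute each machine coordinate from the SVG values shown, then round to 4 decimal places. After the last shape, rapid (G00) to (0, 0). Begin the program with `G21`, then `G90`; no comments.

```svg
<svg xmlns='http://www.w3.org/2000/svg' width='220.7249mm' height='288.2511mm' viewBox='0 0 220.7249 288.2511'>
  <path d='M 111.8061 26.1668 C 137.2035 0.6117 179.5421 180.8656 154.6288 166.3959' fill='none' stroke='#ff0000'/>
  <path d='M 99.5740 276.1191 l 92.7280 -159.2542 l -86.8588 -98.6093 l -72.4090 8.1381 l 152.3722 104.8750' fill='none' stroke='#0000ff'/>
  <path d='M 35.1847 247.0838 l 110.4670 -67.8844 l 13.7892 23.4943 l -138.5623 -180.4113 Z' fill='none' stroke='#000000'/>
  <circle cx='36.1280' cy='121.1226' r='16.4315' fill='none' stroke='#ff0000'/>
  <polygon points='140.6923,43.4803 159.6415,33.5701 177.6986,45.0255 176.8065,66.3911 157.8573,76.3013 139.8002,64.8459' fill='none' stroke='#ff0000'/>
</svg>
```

Since the viewBox matches the mm dimensions, user units are millimetres directly. The only transform is the Y-flip y_m = 288.2511 − y_svg.

Shape 1 is a cubic bezier drawn with `<path>`. Its stroke #ff0000 means engrave at S291, F3905. After flipping Y the toolpath is (111.8061,262.0843) → (132.7151,248.9198) → (152.0840,196.1268) → (162.0196,141.2553) → (154.6288,121.8552).

Shape 2 is a open polyline drawn with `<path>`. Its stroke #0000ff means score at S578, F1740. After flipping Y the toolpath is (99.5740,12.1320) → (192.3020,171.3862) → (105.4432,269.9955) → (33.0342,261.8574) → (185.4064,156.9824).

Shape 3 is a closed polygon drawn with `<path>`. Its stroke #000000 means cut at S692, F1395. After flipping Y the toolpath is (35.1847,41.1673) → (145.6517,109.0517) → (159.4409,85.5574) → (20.8786,265.9687) → (35.1847,41.1673), returning to the start.

Shape 4 is a circle drawn with `<circle>`. Its stroke #ff0000 means engrave at S291, F3905. After flipping Y the toolpath is (52.5595,167.1285) → (47.7468,178.7473) → (36.1280,183.5600) → (24.5092,178.7473) → (19.6965,167.1285) → (24.5092,155.5097) → (36.1280,150.6970) → (47.7468,155.5097) → (52.5595,167.1285), returning to the start.

Shape 5 is a regular polygon drawn with `<polygon>`. Its stroke #ff0000 means engrave at S291, F3905. After flipping Y the toolpath is (140.6923,244.7708) → (159.6415,254.6810) → (177.6986,243.2256) → (176.8065,221.8600) → (157.8573,211.9498) → (139.8002,223.4052) → (140.6923,244.7708), returning to the start.

G21
G90
G00 X111.8061 Y262.0843
M3 S291
G1 X132.7151 Y248.9198 F3905
G1 X152.0840 Y196.1268 F3905
G1 X162.0196 Y141.2553 F3905
G1 X154.6288 Y121.8552 F3905
M5
G00 X99.5740 Y12.1320
M3 S578
G1 X192.3020 Y171.3862 F1740
G1 X105.4432 Y269.9955 F1740
G1 X33.0342 Y261.8574 F1740
G1 X185.4064 Y156.9824 F1740
M5
G00 X35.1847 Y41.1673
M3 S692
G1 X145.6517 Y109.0517 F1395
G1 X159.4409 Y85.5574 F1395
G1 X20.8786 Y265.9687 F1395
G1 X35.1847 Y41.1673 F1395
M5
G00 X52.5595 Y167.1285
M3 S291
G1 X47.7468 Y178.7473 F3905
G1 X36.1280 Y183.5600 F3905
G1 X24.5092 Y178.7473 F3905
G1 X19.6965 Y167.1285 F3905
G1 X24.5092 Y155.5097 F3905
G1 X36.1280 Y150.6970 F3905
G1 X47.7468 Y155.5097 F3905
G1 X52.5595 Y167.1285 F3905
M5
G00 X140.6923 Y244.7708
M3 S291
G1 X159.6415 Y254.6810 F3905
G1 X177.6986 Y243.2256 F3905
G1 X176.8065 Y221.8600 F3905
G1 X157.8573 Y211.9498 F3905
G1 X139.8002 Y223.4052 F3905
G1 X140.6923 Y244.7708 F3905
M5
G00 X0.0000 Y0.0000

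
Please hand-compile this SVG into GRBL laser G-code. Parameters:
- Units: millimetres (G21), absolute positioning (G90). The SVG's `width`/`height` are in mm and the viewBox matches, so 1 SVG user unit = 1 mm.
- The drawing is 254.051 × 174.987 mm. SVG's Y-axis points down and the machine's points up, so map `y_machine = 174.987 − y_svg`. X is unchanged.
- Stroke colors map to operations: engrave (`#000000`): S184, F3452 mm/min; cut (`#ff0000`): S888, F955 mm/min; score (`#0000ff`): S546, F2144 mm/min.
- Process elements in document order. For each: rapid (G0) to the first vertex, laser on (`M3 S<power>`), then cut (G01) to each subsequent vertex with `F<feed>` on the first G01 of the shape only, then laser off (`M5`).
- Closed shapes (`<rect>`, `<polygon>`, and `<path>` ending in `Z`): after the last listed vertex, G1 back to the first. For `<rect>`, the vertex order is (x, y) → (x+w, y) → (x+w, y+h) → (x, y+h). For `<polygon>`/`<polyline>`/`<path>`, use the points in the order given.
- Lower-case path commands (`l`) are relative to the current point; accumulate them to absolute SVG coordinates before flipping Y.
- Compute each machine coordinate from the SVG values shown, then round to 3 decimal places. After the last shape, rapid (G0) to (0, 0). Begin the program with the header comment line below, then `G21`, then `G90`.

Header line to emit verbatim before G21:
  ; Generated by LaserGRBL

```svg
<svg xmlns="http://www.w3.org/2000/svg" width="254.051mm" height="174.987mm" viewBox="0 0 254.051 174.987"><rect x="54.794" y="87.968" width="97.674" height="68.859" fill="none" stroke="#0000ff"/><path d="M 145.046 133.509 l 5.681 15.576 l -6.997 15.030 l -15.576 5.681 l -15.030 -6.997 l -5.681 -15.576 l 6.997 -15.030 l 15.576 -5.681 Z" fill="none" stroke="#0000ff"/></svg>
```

Since the viewBox matches the mm dimensions, user units are millimetres directly. The only transform is the Y-flip y_m = 174.987 − y_svg.

Shape 1 is a rectangle drawn with `<rect>`. Its stroke #0000ff means score at S546, F2144. After flipping Y the toolpath is (54.794,87.019) → (152.468,87.019) → (152.468,18.160) → (54.794,18.160) → (54.794,87.019), returning to the start.

Shape 2 is a regular polygon drawn with `<path>`. Its stroke #0000ff means score at S546, F2144. After flipping Y the toolpath is (145.046,41.478) → (150.727,25.902) → (143.730,10.872) → (128.154,5.191) → (113.124,12.188) → (107.443,27.764) → (114.440,42.794) → (130.016,48.475) → (145.046,41.478), returning to the start.

; Generated by LaserGRBL
G21
G90
G0 X54.794 Y87.019
M3 S546
G01 X152.468 Y87.019 F2144
G01 X152.468 Y18.160
G01 X54.794 Y18.160
G01 X54.794 Y87.019
M5
G0 X145.046 Y41.478
M3 S546
G01 X150.727 Y25.902 F2144
G01 X143.730 Y10.872
G01 X128.154 Y5.191
G01 X113.124 Y12.188
G01 X107.443 Y27.764
G01 X114.440 Y42.794
G01 X130.016 Y48.475
G01 X145.046 Y41.478
M5
G0 X0.000 Y0.000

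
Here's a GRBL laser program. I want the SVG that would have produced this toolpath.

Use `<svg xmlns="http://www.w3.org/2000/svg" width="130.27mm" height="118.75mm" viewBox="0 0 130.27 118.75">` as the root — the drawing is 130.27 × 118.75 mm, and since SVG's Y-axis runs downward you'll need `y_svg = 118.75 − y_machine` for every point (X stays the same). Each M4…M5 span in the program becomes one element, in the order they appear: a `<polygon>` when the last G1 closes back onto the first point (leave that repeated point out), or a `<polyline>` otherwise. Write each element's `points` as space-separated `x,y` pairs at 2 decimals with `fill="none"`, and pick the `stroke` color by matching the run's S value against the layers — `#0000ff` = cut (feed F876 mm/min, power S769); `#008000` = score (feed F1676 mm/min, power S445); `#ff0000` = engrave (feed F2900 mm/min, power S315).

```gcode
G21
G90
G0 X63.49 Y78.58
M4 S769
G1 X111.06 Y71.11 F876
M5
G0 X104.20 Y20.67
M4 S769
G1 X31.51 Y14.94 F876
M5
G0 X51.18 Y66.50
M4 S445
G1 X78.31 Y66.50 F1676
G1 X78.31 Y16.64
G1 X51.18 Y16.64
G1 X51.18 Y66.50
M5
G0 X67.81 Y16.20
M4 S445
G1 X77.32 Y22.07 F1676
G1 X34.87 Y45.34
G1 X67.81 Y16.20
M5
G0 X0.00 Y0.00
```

<svg xmlns="http://www.w3.org/2000/svg" width="130.27mm" height="118.75mm" viewBox="0 0 130.27 118.75">
  <polyline points="63.49,40.17 111.06,47.64" fill="none" stroke="#0000ff"/>
  <polyline points="104.20,98.08 31.51,103.81" fill="none" stroke="#0000ff"/>
  <polygon points="51.18,52.25 78.31,52.25 78.31,102.11 51.18,102.11" fill="none" stroke="#008000"/>
  <polygon points="67.81,102.55 77.32,96.68 34.87,73.41" fill="none" stroke="#008000"/>
</svg>

Machine Y-up, SVG Y-down with viewBox height 118.75, so y_svg = 118.75 − y_machine; X carries over.

Run 1: S769 ⇒ cut layer `#0000ff`. The run is open, so emit a `<polyline>` with points (Y-flipped): 63.49,40.17 111.06,47.64.

Run 2: S769 ⇒ cut layer `#0000ff`. The run is open, so emit a `<polyline>` with points (Y-flipped): 104.20,98.08 31.51,103.81.

Run 3: the run's S445 means `#008000` (score). The run returns to its start, so emit a `<polygon>` with points (Y-flipped): 51.18,52.25 78.31,52.25 78.31,102.11 51.18,102.11.

Run 4: power S445 maps to stroke `#008000` (score). The run returns to its start, so emit a `<polygon>` with points (Y-flipped): 67.81,102.55 77.32,96.68 34.87,73.41.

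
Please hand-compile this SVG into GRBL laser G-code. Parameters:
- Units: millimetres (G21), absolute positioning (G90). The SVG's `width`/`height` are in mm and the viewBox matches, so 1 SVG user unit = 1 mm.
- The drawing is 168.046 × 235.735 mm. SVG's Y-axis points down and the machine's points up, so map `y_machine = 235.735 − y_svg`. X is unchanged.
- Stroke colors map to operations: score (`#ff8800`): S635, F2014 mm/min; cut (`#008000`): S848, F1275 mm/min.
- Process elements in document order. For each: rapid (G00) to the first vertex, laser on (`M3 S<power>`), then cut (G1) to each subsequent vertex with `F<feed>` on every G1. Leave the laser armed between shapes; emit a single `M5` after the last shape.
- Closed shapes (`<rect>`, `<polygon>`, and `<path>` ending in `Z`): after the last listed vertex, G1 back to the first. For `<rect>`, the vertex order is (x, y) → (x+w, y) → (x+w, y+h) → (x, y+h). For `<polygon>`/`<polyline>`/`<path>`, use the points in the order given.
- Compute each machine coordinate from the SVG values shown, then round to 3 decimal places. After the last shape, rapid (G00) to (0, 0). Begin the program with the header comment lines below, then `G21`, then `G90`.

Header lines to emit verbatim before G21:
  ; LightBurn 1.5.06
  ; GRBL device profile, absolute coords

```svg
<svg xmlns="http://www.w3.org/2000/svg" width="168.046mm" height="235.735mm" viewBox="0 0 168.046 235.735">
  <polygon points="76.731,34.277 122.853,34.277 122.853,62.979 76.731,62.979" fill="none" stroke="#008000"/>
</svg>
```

; LightBurn 1.5.06
; GRBL device profile, absolute coords
G21
G90
G00 X76.731 Y201.458
M3 S848
G1 X122.853 Y201.458 F1275
G1 X122.853 Y172.756 F1275
G1 X76.731 Y172.756 F1275
G1 X76.731 Y201.458 F1275
M5
G00 X0.000 Y0.000

Since the viewBox matches the mm dimensions, user units are millimetres directly. The only transform is the Y-flip y_m = 235.735 − y_svg.

Shape 1 is a rectangle drawn with `<polygon>`. Its stroke #008000 means cut at S848, F1275. After flipping Y the toolpath is (76.731,201.458) → (122.853,201.458) → (122.853,172.756) → (76.731,172.756) → (76.731,201.458), returning to the start.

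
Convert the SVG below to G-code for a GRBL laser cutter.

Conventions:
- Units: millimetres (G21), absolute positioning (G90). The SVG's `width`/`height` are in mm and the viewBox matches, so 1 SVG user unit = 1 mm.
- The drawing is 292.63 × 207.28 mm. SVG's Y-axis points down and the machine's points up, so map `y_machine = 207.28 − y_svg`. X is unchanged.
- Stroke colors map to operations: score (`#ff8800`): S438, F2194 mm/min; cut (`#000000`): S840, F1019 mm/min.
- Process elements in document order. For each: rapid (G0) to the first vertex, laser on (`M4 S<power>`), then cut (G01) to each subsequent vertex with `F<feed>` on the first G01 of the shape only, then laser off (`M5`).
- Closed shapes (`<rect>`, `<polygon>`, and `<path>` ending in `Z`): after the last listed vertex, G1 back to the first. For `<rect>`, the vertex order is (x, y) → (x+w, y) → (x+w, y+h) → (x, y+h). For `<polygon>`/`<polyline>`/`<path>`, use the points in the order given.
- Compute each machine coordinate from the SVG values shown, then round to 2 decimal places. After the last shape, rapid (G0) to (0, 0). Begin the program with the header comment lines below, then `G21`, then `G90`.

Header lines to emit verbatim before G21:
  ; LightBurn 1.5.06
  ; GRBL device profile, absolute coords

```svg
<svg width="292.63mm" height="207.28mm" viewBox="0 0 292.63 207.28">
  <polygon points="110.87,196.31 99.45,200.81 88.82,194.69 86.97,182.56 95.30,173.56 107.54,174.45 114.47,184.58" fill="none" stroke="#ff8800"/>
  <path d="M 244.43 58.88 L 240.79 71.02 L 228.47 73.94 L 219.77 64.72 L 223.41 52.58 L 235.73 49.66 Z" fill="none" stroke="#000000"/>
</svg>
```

1 u = 1 mm; y_m = 207.28 − y.

[1] `<polygon>` regular polygon, #ff8800→score S438 F2194: (110.87,10.97) → (99.45,6.47) → (88.82,12.59) → (86.97,24.72) → (95.30,33.72) → (107.54,32.83) → (114.47,22.70) → (110.87,10.97) (closed)

[2] `<path>` regular polygon, #000000→cut S840 F1019: (244.43,148.40) → (240.79,136.26) → (228.47,133.34) → (219.77,142.56) → (223.41,154.70) → (235.73,157.62) → (244.43,148.40) (closed)

; LightBurn 1.5.06
; GRBL device profile, absolute coords
G21
G90
G0 X110.87 Y10.97
M4 S438
G01 X99.45 Y6.47 F2194
G01 X88.82 Y12.59
G01 X86.97 Y24.72
G01 X95.30 Y33.72
G01 X107.54 Y32.83
G01 X114.47 Y22.70
G01 X110.87 Y10.97
M5
G0 X244.43 Y148.40
M4 S840
G01 X240.79 Y136.26 F1019
G01 X228.47 Y133.34
G01 X219.77 Y142.56
G01 X223.41 Y154.70
G01 X235.73 Y157.62
G01 X244.43 Y148.40
M5
G0 X0.00 Y0.00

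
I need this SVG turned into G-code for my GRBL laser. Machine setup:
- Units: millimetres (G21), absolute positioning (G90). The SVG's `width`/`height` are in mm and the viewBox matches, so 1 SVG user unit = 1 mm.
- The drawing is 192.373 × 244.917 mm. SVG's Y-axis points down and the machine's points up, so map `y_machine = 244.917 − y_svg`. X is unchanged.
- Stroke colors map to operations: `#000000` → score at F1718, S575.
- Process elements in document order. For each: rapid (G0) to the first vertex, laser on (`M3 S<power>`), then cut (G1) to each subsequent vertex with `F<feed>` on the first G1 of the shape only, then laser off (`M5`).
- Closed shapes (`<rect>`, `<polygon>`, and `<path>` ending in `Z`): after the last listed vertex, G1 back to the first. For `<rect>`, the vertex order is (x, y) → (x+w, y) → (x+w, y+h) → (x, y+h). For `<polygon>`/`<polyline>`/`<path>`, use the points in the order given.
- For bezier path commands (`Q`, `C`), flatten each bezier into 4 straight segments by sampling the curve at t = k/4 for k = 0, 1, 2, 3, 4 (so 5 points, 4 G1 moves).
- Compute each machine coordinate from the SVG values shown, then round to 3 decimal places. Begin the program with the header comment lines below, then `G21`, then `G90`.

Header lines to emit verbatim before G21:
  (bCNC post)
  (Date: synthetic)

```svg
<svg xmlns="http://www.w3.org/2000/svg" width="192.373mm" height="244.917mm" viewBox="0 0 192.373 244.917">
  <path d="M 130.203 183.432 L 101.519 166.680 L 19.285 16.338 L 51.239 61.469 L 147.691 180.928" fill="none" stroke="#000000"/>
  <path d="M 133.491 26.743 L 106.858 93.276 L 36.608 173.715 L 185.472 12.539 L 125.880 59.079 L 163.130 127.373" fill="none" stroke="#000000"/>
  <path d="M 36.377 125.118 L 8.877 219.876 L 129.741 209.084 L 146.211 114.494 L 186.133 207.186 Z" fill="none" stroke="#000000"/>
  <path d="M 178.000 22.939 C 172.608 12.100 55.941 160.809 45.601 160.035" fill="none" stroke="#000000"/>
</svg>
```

(bCNC post)
(Date: synthetic)
G21
G90
G0 X130.203 Y61.485
M3 S575
G1 X101.519 Y78.237 F1718
G1 X19.285 Y228.579
G1 X51.239 Y183.448
G1 X147.691 Y63.989
M5
G0 X133.491 Y218.174
M3 S575
G1 X106.858 Y151.641 F1718
G1 X36.608 Y71.202
G1 X185.472 Y232.378
G1 X125.880 Y185.838
G1 X163.130 Y117.544
M5
G0 X36.377 Y119.799
M3 S575
G1 X8.877 Y25.041 F1718
G1 X129.741 Y35.833
G1 X146.211 Y130.423
G1 X186.133 Y37.731
G1 X36.377 Y119.799
M5
G0 X178.000 Y221.978
M3 S575
G1 X156.492 Y205.021 F1718
G1 X113.656 Y157.204
G1 X69.892 Y107.501
G1 X45.601 Y84.882
M5

Since the viewBox matches the mm dimensions, user units are millimetres directly. The only transform is the Y-flip y_m = 244.917 − y_svg.

Shape 1 is a open polyline drawn with `<path>`. Its stroke #000000 means score at S575, F1718. After flipping Y the toolpath is (130.203,61.485) → (101.519,78.237) → (19.285,228.579) → (51.239,183.448) → (147.691,63.989).

Shape 2 is a open polyline drawn with `<path>`. Its stroke #000000 means score at S575, F1718. After flipping Y the toolpath is (133.491,218.174) → (106.858,151.641) → (36.608,71.202) → (185.472,232.378) → (125.880,185.838) → (163.130,117.544).

Shape 3 is a closed polygon drawn with `<path>`. Its stroke #000000 means score at S575, F1718. After flipping Y the toolpath is (36.377,119.799) → (8.877,25.041) → (129.741,35.833) → (146.211,130.423) → (186.133,37.731) → (36.377,119.799), returning to the start.

Shape 4 is a cubic bezier drawn with `<path>`. Its stroke #000000 means score at S575, F1718. After flipping Y the toolpath is (178.000,221.978) → (156.492,205.021) → (113.656,157.204) → (69.892,107.501) → (45.601,84.882).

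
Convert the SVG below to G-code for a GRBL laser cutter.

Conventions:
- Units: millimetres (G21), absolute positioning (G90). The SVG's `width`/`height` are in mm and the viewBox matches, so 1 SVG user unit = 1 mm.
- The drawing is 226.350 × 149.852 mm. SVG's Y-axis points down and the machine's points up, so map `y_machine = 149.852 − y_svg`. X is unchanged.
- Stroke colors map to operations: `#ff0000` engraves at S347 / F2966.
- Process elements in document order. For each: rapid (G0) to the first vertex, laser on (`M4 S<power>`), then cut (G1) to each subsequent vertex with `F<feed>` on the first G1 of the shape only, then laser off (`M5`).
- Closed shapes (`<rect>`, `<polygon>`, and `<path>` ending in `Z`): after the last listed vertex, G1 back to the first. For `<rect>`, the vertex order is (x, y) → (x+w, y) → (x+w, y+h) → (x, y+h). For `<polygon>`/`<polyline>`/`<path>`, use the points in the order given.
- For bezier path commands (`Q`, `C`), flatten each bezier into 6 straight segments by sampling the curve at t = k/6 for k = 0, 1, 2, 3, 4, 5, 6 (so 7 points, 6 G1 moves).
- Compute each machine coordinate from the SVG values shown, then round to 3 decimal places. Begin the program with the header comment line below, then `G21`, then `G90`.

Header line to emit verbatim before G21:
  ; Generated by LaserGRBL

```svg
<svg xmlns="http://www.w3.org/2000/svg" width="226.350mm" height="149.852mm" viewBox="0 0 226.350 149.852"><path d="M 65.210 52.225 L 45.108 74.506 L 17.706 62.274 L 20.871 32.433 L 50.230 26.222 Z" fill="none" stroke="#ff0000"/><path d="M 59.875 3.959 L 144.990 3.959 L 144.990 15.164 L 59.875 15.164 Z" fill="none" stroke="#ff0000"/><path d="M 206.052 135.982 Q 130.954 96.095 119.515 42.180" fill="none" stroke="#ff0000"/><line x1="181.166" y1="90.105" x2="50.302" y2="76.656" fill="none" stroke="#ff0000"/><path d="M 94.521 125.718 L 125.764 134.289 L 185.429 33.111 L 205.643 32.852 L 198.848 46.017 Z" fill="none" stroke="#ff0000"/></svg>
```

; Generated by LaserGRBL
G21
G90
G0 X65.210 Y97.627
M4 S347
G1 X45.108 Y75.346 F2966
G1 X17.706 Y87.578
G1 X20.871 Y117.419
G1 X50.230 Y123.630
G1 X65.210 Y97.627
M5
G0 X59.875 Y145.893
M4 S347
G1 X144.990 Y145.893 F2966
G1 X144.990 Y134.688
G1 X59.875 Y134.688
G1 X59.875 Y145.893
M5
G0 X206.052 Y13.870
M4 S347
G1 X182.788 Y27.555 F2966
G1 X163.060 Y42.020
G1 X146.869 Y57.264
G1 X134.214 Y73.287
G1 X125.096 Y90.090
G1 X119.515 Y107.672
M5
G0 X181.166 Y59.747
M4 S347
G1 X50.302 Y73.196 F2966
M5
G0 X94.521 Y24.134
M4 S347
G1 X125.764 Y15.563 F2966
G1 X185.429 Y116.741
G1 X205.643 Y117.000
G1 X198.848 Y103.835
G1 X94.521 Y24.134
M5

1 u = 1 mm; y_m = 149.852 − y.

[1] `<path>` regular polygon, #ff0000→engrave S347 F2966: (65.210,97.627) → (45.108,75.346) → (17.706,87.578) → (20.871,117.419) → (50.230,123.630) → (65.210,97.627) (closed)

[2] `<path>` rectangle, #ff0000→engrave S347 F2966: (59.875,145.893) → (144.990,145.893) → (144.990,134.688) → (59.875,134.688) → (59.875,145.893) (closed)

[3] `<path>` quadratic bezier, #ff0000→engrave S347 F2966: (206.052,13.870) → (182.788,27.555) → (163.060,42.020) → (146.869,57.264) → (134.214,73.287) → (125.096,90.090) → (119.515,107.672)

[4] `<line>` line segment, #ff0000→engrave S347 F2966: (181.166,59.747) → (50.302,73.196)

[5] `<path>` closed polygon, #ff0000→engrave S347 F2966: (94.521,24.134) → (125.764,15.563) → (185.429,116.741) → (205.643,117.000) → (198.848,103.835) → (94.521,24.134) (closed)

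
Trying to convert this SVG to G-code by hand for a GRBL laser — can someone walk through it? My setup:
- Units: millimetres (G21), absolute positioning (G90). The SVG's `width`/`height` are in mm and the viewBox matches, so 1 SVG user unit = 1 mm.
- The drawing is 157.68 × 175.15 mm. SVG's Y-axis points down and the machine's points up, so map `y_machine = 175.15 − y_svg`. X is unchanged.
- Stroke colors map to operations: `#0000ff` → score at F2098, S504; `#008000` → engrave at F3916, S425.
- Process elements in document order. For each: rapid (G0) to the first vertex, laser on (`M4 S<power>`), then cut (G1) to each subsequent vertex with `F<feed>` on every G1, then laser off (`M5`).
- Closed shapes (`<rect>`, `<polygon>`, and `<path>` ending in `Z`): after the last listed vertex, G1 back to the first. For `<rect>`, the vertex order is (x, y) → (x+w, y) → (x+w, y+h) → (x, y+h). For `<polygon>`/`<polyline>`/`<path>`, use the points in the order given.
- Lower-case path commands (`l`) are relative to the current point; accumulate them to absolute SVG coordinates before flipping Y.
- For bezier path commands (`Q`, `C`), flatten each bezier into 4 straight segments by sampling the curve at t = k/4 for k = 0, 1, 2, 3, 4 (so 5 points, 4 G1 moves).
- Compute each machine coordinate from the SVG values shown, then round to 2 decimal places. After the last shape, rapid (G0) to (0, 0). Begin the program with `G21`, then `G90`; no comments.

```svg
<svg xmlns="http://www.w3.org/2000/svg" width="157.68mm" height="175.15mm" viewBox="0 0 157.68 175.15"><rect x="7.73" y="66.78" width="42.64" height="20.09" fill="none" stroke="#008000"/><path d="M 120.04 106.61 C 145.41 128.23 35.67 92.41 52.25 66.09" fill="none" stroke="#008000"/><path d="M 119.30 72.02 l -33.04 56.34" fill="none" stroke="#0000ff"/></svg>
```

1 u = 1 mm; y_m = 175.15 − y.

[1] `<rect>` rectangle, #008000→engrave S425 F3916: (7.73,108.37) → (50.37,108.37) → (50.37,88.28) → (7.73,88.28) → (7.73,108.37) (closed)

[2] `<path>` cubic bezier, #008000→engrave S425 F3916: (120.04,68.54) → (117.82,62.05) → (89.44,70.82) → (59.42,88.58) → (52.25,109.06)

[3] `<path>` line segment, #0000ff→score S504 F2098: (119.30,103.13) → (86.26,46.79)

G21
G90
G0 X7.73 Y108.37
M4 S425
G1 X50.37 Y108.37 F3916
G1 X50.37 Y88.28 F3916
G1 X7.73 Y88.28 F3916
G1 X7.73 Y108.37 F3916
M5
G0 X120.04 Y68.54
M4 S425
G1 X117.82 Y62.05 F3916
G1 X89.44 Y70.82 F3916
G1 X59.42 Y88.58 F3916
G1 X52.25 Y109.06 F3916
M5
G0 X119.30 Y103.13
M4 S504
G1 X86.26 Y46.79 F2098
M5
G0 X0.00 Y0.00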